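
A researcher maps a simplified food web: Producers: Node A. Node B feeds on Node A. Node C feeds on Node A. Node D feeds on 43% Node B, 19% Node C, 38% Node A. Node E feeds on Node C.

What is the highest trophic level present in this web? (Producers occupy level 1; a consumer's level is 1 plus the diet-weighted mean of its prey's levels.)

3

Node B: 1 + 1 = 2
Node C: 1 + 1 = 2
Node D: 1 + (0.43×2 + 0.19×2 + 0.38×1) = 2.62
Node E: 1 + 2 = 3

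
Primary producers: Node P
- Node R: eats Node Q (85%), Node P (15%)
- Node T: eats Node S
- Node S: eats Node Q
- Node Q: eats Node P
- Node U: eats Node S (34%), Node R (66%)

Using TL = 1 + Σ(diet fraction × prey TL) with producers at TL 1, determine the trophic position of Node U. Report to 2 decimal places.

Node Q: 1 + 1 = 2
Node R: 1 + (0.85×2 + 0.15×1) = 2.85
Node S: 1 + 2 = 3
Node T: 1 + 3 = 4
Node U: 1 + (0.34×3 + 0.66×2.85) = 3.901

3.90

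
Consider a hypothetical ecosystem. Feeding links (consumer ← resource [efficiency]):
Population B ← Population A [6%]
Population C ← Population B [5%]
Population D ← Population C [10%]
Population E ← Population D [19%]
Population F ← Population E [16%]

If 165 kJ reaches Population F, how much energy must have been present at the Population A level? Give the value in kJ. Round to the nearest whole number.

18092105 kJ

Cumulative transfer efficiency: 0.06 × 0.05 × 0.1 × 0.19 × 0.16 = 0.00000912
Population A energy = 165 / 0.00000912 = 18092105 kJ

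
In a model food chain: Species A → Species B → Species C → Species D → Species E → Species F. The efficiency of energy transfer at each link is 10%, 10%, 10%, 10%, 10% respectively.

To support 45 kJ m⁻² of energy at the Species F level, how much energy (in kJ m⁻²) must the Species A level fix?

Cumulative transfer efficiency: 0.1 × 0.1 × 0.1 × 0.1 × 0.1 = 0.00001
Species A energy = 45 / 0.00001 = 4500000 kJ m⁻²

4500000 kJ m⁻²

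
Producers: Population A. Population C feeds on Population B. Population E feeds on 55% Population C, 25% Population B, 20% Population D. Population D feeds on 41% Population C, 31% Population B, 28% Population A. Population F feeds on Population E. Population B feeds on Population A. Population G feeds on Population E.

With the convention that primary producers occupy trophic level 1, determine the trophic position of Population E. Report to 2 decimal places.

3.78

Population B: 1 + 1 = 2
Population C: 1 + 2 = 3
Population D: 1 + (0.41×3 + 0.31×2 + 0.28×1) = 3.13
Population E: 1 + (0.55×3 + 0.25×2 + 0.2×3.13) = 3.776
Population F: 1 + 3.776 = 4.776
Population G: 1 + 3.776 = 4.776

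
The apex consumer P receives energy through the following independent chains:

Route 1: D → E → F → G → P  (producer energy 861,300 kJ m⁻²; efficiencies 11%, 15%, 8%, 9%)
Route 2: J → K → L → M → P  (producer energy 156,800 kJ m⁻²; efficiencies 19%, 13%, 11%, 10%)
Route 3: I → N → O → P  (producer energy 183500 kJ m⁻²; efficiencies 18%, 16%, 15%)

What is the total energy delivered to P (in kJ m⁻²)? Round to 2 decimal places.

Route 1: 861300 × 0.11 × 0.15 × 0.08 × 0.09 = 102.32244 kJ m⁻²
Route 2: 156800 × 0.19 × 0.13 × 0.11 × 0.1 = 42.60256 kJ m⁻²
Route 3: 183500 × 0.18 × 0.16 × 0.15 = 792.72 kJ m⁻²
Total at P: 102.32244 + 42.60256 + 792.72 = 937.645 kJ m⁻²

937.65 kJ m⁻²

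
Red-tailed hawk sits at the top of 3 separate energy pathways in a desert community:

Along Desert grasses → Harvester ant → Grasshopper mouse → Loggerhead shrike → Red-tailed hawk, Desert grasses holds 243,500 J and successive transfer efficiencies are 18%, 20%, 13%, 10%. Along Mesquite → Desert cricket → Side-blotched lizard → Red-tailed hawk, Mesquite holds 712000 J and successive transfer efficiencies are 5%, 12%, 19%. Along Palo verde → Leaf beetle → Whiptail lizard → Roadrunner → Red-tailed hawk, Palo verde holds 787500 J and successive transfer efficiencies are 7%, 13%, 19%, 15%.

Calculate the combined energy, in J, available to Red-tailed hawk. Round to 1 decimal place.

1129.9 J

Via Desert grasses: 243500 × 0.18 × 0.2 × 0.13 × 0.1 = 113.958 J
Via Mesquite: 712000 × 0.05 × 0.12 × 0.19 = 811.68 J
Via Palo verde: 787500 × 0.07 × 0.13 × 0.19 × 0.15 = 204.238125 J
Total at Red-tailed hawk: 113.958 + 811.68 + 204.238125 = 1129.876125 J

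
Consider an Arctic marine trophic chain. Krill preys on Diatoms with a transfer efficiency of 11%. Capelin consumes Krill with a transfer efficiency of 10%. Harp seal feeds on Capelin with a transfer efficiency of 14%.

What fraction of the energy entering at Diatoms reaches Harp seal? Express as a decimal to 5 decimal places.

Product of link efficiencies: 0.11 × 0.1 × 0.14 = 0.00154

0.00154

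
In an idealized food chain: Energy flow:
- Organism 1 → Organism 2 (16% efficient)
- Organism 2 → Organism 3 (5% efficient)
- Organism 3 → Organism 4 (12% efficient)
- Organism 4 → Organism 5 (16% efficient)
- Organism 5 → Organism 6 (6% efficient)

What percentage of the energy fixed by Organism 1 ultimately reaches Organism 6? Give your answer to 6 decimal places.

Product of link efficiencies: 0.16 × 0.05 × 0.12 × 0.16 × 0.06 = 0.000009216
As a percentage: 0.000009216 × 100 = 0.000922%

0.000922%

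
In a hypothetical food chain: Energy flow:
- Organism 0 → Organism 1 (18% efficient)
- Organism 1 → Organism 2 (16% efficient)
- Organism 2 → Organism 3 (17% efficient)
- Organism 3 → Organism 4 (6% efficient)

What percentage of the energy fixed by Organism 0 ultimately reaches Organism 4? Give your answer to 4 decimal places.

Product of link efficiencies: 0.18 × 0.16 × 0.17 × 0.06 = 0.00029376
As a percentage: 0.00029376 × 100 = 0.0294%

0.0294%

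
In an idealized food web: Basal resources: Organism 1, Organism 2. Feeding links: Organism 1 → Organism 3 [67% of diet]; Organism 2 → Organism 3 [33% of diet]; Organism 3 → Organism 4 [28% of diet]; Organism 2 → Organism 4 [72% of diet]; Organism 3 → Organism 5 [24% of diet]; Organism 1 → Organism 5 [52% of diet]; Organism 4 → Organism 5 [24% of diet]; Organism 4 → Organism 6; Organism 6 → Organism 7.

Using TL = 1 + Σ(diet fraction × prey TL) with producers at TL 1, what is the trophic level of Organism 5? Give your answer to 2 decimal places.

Organism 3: 1 + (0.67×1 + 0.33×1) = 2
Organism 4: 1 + (0.28×2 + 0.72×1) = 2.28
Organism 5: 1 + (0.24×2 + 0.52×1 + 0.24×2.28) = 2.5472
Organism 6: 1 + 2.28 = 3.28
Organism 7: 1 + 3.28 = 4.28

2.55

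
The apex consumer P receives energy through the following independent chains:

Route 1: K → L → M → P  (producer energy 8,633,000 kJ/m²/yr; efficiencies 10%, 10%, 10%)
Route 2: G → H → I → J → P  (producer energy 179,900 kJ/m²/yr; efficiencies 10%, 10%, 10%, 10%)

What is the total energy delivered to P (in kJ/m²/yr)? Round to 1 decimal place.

8651.0 kJ/m²/yr

Route 1: 8633000 × 0.1 × 0.1 × 0.1 = 8633 kJ/m²/yr
Route 2: 179900 × 0.1 × 0.1 × 0.1 × 0.1 = 17.99 kJ/m²/yr
Total at P: 8633 + 17.99 = 8650.99 kJ/m²/yr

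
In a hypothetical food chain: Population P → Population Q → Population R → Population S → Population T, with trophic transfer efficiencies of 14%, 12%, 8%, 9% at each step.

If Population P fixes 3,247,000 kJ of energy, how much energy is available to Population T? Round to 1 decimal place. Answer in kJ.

Population Q: 3247000 × 0.14 = 454580 kJ
Population R: 454580 × 0.12 = 54549.6 kJ
Population S: 54549.6 × 0.08 = 4363.968 kJ
Population T: 4363.968 × 0.09 = 392.75712 kJ

392.8 kJ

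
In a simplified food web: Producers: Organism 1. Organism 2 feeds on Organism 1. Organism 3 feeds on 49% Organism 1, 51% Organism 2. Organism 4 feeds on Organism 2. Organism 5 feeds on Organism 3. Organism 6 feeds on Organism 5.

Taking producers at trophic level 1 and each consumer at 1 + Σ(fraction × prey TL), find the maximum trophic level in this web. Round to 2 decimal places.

Organism 2: 1 + 1 = 2
Organism 3: 1 + (0.49×1 + 0.51×2) = 2.51
Organism 4: 1 + 2 = 3
Organism 5: 1 + 2.51 = 3.51
Organism 6: 1 + 3.51 = 4.51

4.51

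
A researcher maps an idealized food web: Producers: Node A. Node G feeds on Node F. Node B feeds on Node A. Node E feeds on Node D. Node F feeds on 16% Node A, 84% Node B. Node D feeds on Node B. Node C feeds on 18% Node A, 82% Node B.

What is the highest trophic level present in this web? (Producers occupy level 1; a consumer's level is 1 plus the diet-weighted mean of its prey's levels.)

4

Node B: 1 + 1 = 2
Node C: 1 + (0.18×1 + 0.82×2) = 2.82
Node D: 1 + 2 = 3
Node E: 1 + 3 = 4
Node F: 1 + (0.16×1 + 0.84×2) = 2.84
Node G: 1 + 2.84 = 3.84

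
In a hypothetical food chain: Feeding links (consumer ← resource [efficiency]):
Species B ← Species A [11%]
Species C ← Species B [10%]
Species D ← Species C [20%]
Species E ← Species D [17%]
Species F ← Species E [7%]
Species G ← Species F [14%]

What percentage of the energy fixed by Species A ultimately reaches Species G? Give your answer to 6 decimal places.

0.000367%

Product of link efficiencies: 0.11 × 0.1 × 0.2 × 0.17 × 0.07 × 0.14 = 0.0000036652
As a percentage: 0.0000036652 × 100 = 0.000367%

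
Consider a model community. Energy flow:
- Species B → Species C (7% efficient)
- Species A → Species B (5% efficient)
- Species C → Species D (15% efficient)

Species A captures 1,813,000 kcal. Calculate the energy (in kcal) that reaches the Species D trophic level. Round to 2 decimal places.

Species B: 1813000 × 0.05 = 90650 kcal
Species C: 90650 × 0.07 = 6345.5 kcal
Species D: 6345.5 × 0.15 = 951.825 kcal

951.83 kcal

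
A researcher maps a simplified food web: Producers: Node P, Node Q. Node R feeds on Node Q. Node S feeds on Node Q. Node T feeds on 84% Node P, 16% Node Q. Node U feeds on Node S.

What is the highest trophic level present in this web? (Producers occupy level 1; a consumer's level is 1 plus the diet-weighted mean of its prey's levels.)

3

Node R: 1 + 1 = 2
Node S: 1 + 1 = 2
Node T: 1 + (0.84×1 + 0.16×1) = 2
Node U: 1 + 2 = 3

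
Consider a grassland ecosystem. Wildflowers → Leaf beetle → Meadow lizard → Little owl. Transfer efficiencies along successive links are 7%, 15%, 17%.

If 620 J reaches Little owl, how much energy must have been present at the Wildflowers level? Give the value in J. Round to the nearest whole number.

347339 J

Cumulative transfer efficiency: 0.07 × 0.15 × 0.17 = 0.001785
Wildflowers energy = 620 / 0.001785 = 347339 J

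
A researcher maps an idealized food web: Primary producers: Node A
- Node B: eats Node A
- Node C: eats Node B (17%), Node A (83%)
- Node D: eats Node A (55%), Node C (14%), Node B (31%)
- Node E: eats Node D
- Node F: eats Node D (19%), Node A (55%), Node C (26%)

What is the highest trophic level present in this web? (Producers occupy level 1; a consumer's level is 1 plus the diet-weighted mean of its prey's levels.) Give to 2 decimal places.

Node B: 1 + 1 = 2
Node C: 1 + (0.17×2 + 0.83×1) = 2.17
Node D: 1 + (0.55×1 + 0.14×2.17 + 0.31×2) = 2.4738
Node E: 1 + 2.4738 = 3.4738
Node F: 1 + (0.19×2.4738 + 0.55×1 + 0.26×2.17) = 2.584222

3.47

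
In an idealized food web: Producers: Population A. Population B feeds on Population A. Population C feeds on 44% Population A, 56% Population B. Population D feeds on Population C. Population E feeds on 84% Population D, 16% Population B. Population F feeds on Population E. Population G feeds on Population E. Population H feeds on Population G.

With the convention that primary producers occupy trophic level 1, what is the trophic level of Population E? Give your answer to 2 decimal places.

4.31

Population B: 1 + 1 = 2
Population C: 1 + (0.44×1 + 0.56×2) = 2.56
Population D: 1 + 2.56 = 3.56
Population E: 1 + (0.84×3.56 + 0.16×2) = 4.3104
Population F: 1 + 4.3104 = 5.3104
Population G: 1 + 4.3104 = 5.3104
Population H: 1 + 5.3104 = 6.3104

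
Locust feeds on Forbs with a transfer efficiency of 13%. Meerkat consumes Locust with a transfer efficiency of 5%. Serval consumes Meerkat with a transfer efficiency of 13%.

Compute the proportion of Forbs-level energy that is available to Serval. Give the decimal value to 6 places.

Product of link efficiencies: 0.13 × 0.05 × 0.13 = 0.000845

0.000845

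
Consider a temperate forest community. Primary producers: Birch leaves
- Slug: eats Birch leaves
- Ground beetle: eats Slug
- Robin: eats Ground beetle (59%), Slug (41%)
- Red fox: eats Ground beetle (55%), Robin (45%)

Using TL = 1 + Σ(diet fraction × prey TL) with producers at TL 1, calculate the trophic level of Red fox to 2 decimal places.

Slug: 1 + 1 = 2
Ground beetle: 1 + 2 = 3
Robin: 1 + (0.59×3 + 0.41×2) = 3.59
Red fox: 1 + (0.55×3 + 0.45×3.59) = 4.2655

4.27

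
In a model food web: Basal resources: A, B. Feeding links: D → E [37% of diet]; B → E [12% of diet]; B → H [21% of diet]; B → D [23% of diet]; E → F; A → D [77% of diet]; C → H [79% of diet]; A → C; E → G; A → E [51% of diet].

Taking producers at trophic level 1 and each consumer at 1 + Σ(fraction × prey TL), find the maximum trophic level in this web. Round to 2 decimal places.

3.37

C: 1 + 1 = 2
D: 1 + (0.77×1 + 0.23×1) = 2
E: 1 + (0.37×2 + 0.51×1 + 0.12×1) = 2.37
F: 1 + 2.37 = 3.37
G: 1 + 2.37 = 3.37
H: 1 + (0.79×2 + 0.21×1) = 2.79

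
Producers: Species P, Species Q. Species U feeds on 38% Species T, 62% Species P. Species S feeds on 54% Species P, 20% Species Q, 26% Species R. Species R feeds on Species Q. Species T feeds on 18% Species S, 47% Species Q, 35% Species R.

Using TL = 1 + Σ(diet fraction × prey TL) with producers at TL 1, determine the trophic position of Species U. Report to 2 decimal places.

2.60

Species R: 1 + 1 = 2
Species S: 1 + (0.54×1 + 0.2×1 + 0.26×2) = 2.26
Species T: 1 + (0.18×2.26 + 0.47×1 + 0.35×2) = 2.5768
Species U: 1 + (0.38×2.5768 + 0.62×1) = 2.599184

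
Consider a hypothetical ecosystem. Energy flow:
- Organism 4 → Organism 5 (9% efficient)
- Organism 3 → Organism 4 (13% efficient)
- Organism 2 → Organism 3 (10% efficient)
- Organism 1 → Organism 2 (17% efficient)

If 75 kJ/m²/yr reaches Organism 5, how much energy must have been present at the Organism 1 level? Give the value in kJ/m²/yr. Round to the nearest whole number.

377074 kJ/m²/yr

Cumulative transfer efficiency: 0.17 × 0.1 × 0.13 × 0.09 = 0.0001989
Organism 1 energy = 75 / 0.0001989 = 377074 kJ/m²/yr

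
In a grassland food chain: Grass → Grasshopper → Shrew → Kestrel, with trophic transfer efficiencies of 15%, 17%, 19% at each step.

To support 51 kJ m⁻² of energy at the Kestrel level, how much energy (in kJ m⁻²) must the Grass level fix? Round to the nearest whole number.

Cumulative transfer efficiency: 0.15 × 0.17 × 0.19 = 0.004845
Grass energy = 51 / 0.004845 = 10526 kJ m⁻²

10526 kJ m⁻²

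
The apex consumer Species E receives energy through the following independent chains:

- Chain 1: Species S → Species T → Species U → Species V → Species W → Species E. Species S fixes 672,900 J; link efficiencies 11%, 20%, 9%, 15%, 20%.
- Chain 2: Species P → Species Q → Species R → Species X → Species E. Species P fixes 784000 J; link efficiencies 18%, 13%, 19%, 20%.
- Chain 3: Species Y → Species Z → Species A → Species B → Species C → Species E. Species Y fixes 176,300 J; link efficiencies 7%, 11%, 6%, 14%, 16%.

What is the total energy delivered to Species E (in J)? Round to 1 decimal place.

Chain 1: 672900 × 0.11 × 0.2 × 0.09 × 0.15 × 0.2 = 39.97026 J
Chain 2: 784000 × 0.18 × 0.13 × 0.19 × 0.2 = 697.1328 J
Chain 3: 176300 × 0.07 × 0.11 × 0.06 × 0.14 × 0.16 = 1.82449344 J
Total at Species E: 39.97026 + 697.1328 + 1.82449344 = 738.92755344 J

738.9 J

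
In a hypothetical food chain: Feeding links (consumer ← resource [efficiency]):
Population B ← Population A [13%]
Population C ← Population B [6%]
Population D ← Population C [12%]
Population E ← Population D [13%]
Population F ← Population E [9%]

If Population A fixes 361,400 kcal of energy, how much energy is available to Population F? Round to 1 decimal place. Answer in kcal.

4.0 kcal

Population B: 361400 × 0.13 = 46982 kcal
Population C: 46982 × 0.06 = 2818.92 kcal
Population D: 2818.92 × 0.12 = 338.2704 kcal
Population E: 338.2704 × 0.13 = 43.975152 kcal
Population F: 43.975152 × 0.09 = 3.95776368 kcal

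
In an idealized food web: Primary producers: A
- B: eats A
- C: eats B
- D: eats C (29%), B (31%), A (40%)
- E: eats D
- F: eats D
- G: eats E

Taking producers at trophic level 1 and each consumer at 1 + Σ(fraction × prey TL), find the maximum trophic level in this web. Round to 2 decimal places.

B: 1 + 1 = 2
C: 1 + 2 = 3
D: 1 + (0.29×3 + 0.31×2 + 0.4×1) = 2.89
E: 1 + 2.89 = 3.89
F: 1 + 2.89 = 3.89
G: 1 + 3.89 = 4.89

4.89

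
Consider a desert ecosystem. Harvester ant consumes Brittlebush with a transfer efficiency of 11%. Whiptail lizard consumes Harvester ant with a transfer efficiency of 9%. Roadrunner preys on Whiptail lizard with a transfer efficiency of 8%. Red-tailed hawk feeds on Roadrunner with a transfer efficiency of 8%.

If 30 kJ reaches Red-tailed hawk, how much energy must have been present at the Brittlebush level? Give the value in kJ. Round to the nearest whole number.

473485 kJ

Cumulative transfer efficiency: 0.11 × 0.09 × 0.08 × 0.08 = 0.00006336
Brittlebush energy = 30 / 0.00006336 = 473485 kJ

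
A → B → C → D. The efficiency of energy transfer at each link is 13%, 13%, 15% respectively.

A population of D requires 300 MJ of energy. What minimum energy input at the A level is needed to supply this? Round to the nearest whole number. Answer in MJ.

118343 MJ

Cumulative transfer efficiency: 0.13 × 0.13 × 0.15 = 0.002535
A energy = 300 / 0.002535 = 118343 MJ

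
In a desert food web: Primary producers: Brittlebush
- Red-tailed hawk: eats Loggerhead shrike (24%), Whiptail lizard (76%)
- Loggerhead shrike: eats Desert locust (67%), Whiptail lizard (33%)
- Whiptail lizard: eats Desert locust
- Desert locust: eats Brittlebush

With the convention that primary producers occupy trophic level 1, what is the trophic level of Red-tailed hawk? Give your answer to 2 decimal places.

Desert locust: 1 + 1 = 2
Whiptail lizard: 1 + 2 = 3
Loggerhead shrike: 1 + (0.67×2 + 0.33×3) = 3.33
Red-tailed hawk: 1 + (0.24×3.33 + 0.76×3) = 4.0792

4.08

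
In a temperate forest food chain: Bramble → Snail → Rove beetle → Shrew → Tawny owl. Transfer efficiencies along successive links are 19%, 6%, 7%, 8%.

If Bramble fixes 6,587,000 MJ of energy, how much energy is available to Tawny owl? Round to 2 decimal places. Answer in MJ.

420.51 MJ

Snail: 6587000 × 0.19 = 1251530 MJ
Rove beetle: 1251530 × 0.06 = 75091.8 MJ
Shrew: 75091.8 × 0.07 = 5256.426 MJ
Tawny owl: 5256.426 × 0.08 = 420.51408 MJ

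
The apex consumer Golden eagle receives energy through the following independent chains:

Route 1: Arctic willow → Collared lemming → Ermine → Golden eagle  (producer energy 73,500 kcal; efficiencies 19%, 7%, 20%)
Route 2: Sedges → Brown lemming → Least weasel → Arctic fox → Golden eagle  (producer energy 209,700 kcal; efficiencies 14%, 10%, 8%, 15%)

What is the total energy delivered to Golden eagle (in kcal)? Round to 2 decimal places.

Route 1: 73500 × 0.19 × 0.07 × 0.2 = 195.51 kcal
Route 2: 209700 × 0.14 × 0.1 × 0.08 × 0.15 = 35.2296 kcal
Total at Golden eagle: 195.51 + 35.2296 = 230.7396 kcal

230.74 kcal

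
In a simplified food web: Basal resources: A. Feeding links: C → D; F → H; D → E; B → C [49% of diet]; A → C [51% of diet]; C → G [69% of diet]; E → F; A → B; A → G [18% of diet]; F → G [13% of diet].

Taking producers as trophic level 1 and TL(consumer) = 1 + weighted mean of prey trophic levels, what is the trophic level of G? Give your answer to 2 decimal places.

3.61

B: 1 + 1 = 2
C: 1 + (0.51×1 + 0.49×2) = 2.49
D: 1 + 2.49 = 3.49
E: 1 + 3.49 = 4.49
F: 1 + 4.49 = 5.49
G: 1 + (0.18×1 + 0.13×5.49 + 0.69×2.49) = 3.6118
H: 1 + 5.49 = 6.49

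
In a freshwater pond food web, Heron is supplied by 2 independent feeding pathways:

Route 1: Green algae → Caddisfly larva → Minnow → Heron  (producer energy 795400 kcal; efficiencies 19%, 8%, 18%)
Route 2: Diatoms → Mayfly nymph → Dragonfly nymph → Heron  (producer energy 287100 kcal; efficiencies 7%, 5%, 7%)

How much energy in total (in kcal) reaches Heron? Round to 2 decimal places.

Route 1: 795400 × 0.19 × 0.08 × 0.18 = 2176.2144 kcal
Route 2: 287100 × 0.07 × 0.05 × 0.07 = 70.3395 kcal
Total at Heron: 2176.2144 + 70.3395 = 2246.5539 kcal

2246.55 kcal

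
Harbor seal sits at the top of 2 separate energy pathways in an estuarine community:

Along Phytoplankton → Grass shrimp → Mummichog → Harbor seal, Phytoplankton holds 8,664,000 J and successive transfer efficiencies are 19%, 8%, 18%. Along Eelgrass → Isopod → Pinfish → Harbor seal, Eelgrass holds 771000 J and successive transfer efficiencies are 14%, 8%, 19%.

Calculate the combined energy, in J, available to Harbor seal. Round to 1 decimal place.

25345.4 J

Via Phytoplankton: 8664000 × 0.19 × 0.08 × 0.18 = 23704.704 J
Via Eelgrass: 771000 × 0.14 × 0.08 × 0.19 = 1640.688 J
Total at Harbor seal: 23704.704 + 1640.688 = 25345.392 J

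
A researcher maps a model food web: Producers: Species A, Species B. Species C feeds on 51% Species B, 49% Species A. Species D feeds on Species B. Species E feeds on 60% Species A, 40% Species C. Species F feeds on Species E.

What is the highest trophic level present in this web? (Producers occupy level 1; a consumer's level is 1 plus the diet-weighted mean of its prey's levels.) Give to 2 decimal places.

3.40

Species C: 1 + (0.51×1 + 0.49×1) = 2
Species D: 1 + 1 = 2
Species E: 1 + (0.6×1 + 0.4×2) = 2.4
Species F: 1 + 2.4 = 3.4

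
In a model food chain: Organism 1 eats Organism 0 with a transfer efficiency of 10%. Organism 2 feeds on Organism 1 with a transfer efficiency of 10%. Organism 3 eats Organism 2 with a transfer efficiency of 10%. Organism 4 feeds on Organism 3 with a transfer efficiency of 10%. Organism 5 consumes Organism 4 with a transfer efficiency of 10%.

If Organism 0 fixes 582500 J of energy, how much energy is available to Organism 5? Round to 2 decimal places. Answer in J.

Organism 1: 582500 × 0.1 = 58250 J
Organism 2: 58250 × 0.1 = 5825 J
Organism 3: 5825 × 0.1 = 582.5 J
Organism 4: 582.5 × 0.1 = 58.25 J
Organism 5: 58.25 × 0.1 = 5.825 J

5.83 J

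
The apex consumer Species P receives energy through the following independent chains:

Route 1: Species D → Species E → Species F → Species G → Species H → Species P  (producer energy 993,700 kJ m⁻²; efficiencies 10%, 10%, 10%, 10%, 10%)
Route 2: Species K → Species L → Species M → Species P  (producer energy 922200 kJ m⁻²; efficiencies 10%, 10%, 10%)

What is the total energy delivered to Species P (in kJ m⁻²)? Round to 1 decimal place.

Route 1: 993700 × 0.1 × 0.1 × 0.1 × 0.1 × 0.1 = 9.937 kJ m⁻²
Route 2: 922200 × 0.1 × 0.1 × 0.1 = 922.2 kJ m⁻²
Total at Species P: 9.937 + 922.2 = 932.137 kJ m⁻²

932.1 kJ m⁻²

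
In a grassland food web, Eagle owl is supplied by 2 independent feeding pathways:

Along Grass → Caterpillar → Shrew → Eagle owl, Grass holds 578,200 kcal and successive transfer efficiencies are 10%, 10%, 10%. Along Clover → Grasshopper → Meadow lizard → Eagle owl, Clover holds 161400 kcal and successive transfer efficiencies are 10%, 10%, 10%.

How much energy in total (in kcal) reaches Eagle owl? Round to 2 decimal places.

739.60 kcal

Via Grass: 578200 × 0.1 × 0.1 × 0.1 = 578.2 kcal
Via Clover: 161400 × 0.1 × 0.1 × 0.1 = 161.4 kcal
Total at Eagle owl: 578.2 + 161.4 = 739.6 kcal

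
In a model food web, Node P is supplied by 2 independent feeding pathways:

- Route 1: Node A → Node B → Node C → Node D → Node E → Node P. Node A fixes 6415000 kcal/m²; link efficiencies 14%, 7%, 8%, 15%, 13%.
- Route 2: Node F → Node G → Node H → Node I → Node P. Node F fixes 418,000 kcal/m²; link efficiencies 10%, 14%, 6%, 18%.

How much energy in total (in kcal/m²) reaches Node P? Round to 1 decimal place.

Route 1: 6415000 × 0.14 × 0.07 × 0.08 × 0.15 × 0.13 = 98.07252 kcal/m²
Route 2: 418000 × 0.1 × 0.14 × 0.06 × 0.18 = 63.2016 kcal/m²
Total at Node P: 98.07252 + 63.2016 = 161.27412 kcal/m²

161.3 kcal/m²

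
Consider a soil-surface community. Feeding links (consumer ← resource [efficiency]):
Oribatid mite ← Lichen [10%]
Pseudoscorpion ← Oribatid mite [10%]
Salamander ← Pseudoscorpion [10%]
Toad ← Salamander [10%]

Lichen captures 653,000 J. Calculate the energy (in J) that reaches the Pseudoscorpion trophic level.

6530 J

Oribatid mite: 653000 × 0.1 = 65300 J
Pseudoscorpion: 65300 × 0.1 = 6530 J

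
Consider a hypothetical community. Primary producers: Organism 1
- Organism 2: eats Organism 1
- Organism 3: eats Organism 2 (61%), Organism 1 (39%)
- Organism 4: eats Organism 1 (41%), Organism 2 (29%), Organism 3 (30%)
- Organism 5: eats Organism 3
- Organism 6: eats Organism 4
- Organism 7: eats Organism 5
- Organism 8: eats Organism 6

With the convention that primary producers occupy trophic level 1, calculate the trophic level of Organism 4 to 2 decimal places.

Organism 2: 1 + 1 = 2
Organism 3: 1 + (0.61×2 + 0.39×1) = 2.61
Organism 4: 1 + (0.41×1 + 0.29×2 + 0.3×2.61) = 2.773
Organism 5: 1 + 2.61 = 3.61
Organism 6: 1 + 2.773 = 3.773
Organism 7: 1 + 3.61 = 4.61
Organism 8: 1 + 3.773 = 4.773

2.77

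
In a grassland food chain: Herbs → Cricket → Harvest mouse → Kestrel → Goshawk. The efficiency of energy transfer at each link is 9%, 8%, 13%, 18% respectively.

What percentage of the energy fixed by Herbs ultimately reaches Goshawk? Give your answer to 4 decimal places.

0.0168%

Product of link efficiencies: 0.09 × 0.08 × 0.13 × 0.18 = 0.00016848
As a percentage: 0.00016848 × 100 = 0.0168%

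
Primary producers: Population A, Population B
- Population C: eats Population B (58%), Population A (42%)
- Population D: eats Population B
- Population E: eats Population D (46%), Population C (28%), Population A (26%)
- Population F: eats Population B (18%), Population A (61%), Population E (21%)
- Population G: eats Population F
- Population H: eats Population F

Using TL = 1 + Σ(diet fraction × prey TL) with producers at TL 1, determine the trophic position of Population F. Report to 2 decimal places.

2.37

Population C: 1 + (0.58×1 + 0.42×1) = 2
Population D: 1 + 1 = 2
Population E: 1 + (0.46×2 + 0.28×2 + 0.26×1) = 2.74
Population F: 1 + (0.18×1 + 0.61×1 + 0.21×2.74) = 2.3654
Population G: 1 + 2.3654 = 3.3654
Population H: 1 + 2.3654 = 3.3654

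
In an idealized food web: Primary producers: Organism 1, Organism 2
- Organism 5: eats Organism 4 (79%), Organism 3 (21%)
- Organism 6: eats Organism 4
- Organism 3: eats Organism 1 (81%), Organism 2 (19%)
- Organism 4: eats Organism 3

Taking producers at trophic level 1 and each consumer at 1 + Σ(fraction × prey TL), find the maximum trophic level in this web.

4

Organism 3: 1 + (0.81×1 + 0.19×1) = 2
Organism 4: 1 + 2 = 3
Organism 5: 1 + (0.79×3 + 0.21×2) = 3.79
Organism 6: 1 + 3 = 4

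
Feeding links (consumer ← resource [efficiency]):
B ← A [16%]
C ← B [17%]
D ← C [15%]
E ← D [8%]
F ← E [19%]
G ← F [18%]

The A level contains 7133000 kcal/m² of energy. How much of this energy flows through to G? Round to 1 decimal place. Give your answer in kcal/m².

79.6 kcal/m²

B: 7133000 × 0.16 = 1141280 kcal/m²
C: 1141280 × 0.17 = 194017.6 kcal/m²
D: 194017.6 × 0.15 = 29102.64 kcal/m²
E: 29102.64 × 0.08 = 2328.2112 kcal/m²
F: 2328.2112 × 0.19 = 442.360128 kcal/m²
G: 442.360128 × 0.18 = 79.62482304 kcal/m²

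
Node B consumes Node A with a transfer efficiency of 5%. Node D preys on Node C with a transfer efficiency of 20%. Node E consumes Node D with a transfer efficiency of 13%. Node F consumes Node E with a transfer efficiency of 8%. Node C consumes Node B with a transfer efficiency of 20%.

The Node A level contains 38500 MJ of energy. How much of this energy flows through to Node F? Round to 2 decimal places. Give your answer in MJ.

0.80 MJ

Node B: 38500 × 0.05 = 1925 MJ
Node C: 1925 × 0.2 = 385 MJ
Node D: 385 × 0.2 = 77 MJ
Node E: 77 × 0.13 = 10.01 MJ
Node F: 10.01 × 0.08 = 0.8008 MJ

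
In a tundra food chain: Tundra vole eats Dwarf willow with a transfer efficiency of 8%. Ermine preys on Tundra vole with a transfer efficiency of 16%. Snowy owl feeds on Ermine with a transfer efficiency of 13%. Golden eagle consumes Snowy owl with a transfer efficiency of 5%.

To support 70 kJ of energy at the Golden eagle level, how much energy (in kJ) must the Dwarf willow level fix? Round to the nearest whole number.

841346 kJ

Cumulative transfer efficiency: 0.08 × 0.16 × 0.13 × 0.05 = 0.0000832
Dwarf willow energy = 70 / 0.0000832 = 841346 kJ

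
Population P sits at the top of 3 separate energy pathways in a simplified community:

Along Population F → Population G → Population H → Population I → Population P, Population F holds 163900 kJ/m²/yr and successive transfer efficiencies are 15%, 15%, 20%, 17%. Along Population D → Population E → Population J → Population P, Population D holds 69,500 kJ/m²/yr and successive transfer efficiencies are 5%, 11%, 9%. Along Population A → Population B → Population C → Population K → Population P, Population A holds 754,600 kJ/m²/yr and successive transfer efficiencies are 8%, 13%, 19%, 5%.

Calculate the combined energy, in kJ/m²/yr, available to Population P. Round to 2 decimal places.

Via Population F: 163900 × 0.15 × 0.15 × 0.2 × 0.17 = 125.3835 kJ/m²/yr
Via Population D: 69500 × 0.05 × 0.11 × 0.09 = 34.4025 kJ/m²/yr
Via Population A: 754600 × 0.08 × 0.13 × 0.19 × 0.05 = 74.55448 kJ/m²/yr
Total at Population P: 125.3835 + 34.4025 + 74.55448 = 234.34048 kJ/m²/yr

234.34 kJ/m²/yr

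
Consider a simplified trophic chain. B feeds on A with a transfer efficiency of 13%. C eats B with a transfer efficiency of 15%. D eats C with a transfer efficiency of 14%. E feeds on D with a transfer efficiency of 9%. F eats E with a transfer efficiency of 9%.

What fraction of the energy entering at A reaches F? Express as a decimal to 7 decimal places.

0.0000221

Product of link efficiencies: 0.13 × 0.15 × 0.14 × 0.09 × 0.09 = 0.000022113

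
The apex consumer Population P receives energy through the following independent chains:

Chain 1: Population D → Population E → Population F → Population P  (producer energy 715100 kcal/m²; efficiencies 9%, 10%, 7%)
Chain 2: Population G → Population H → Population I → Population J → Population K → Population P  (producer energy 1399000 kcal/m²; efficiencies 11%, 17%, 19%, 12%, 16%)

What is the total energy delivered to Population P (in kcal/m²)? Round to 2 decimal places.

545.95 kcal/m²

Chain 1: 715100 × 0.09 × 0.1 × 0.07 = 450.513 kcal/m²
Chain 2: 1399000 × 0.11 × 0.17 × 0.19 × 0.12 × 0.16 = 95.4364224 kcal/m²
Total at Population P: 450.513 + 95.4364224 = 545.9494224 kcal/m²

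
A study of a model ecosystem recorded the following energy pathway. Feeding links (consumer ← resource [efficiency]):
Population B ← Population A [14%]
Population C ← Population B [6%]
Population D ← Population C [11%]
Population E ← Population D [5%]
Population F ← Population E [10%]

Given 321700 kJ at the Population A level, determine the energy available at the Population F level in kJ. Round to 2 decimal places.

1.49 kJ

Population B: 321700 × 0.14 = 45038 kJ
Population C: 45038 × 0.06 = 2702.28 kJ
Population D: 2702.28 × 0.11 = 297.2508 kJ
Population E: 297.2508 × 0.05 = 14.86254 kJ
Population F: 14.86254 × 0.1 = 1.486254 kJ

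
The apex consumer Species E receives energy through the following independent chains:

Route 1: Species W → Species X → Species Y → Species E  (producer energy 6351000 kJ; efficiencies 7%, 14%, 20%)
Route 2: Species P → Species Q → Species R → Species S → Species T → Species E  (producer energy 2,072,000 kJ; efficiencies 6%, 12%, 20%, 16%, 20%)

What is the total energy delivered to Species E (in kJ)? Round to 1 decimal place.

12543.4 kJ

Route 1: 6351000 × 0.07 × 0.14 × 0.2 = 12447.96 kJ
Route 2: 2072000 × 0.06 × 0.12 × 0.2 × 0.16 × 0.2 = 95.47776 kJ
Total at Species E: 12447.96 + 95.47776 = 12543.43776 kJ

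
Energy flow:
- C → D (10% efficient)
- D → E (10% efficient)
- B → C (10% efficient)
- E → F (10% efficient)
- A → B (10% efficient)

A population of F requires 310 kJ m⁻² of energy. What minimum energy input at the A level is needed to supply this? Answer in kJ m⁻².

Cumulative transfer efficiency: 0.1 × 0.1 × 0.1 × 0.1 × 0.1 = 0.00001
A energy = 310 / 0.00001 = 31000000 kJ m⁻²

31000000 kJ m⁻²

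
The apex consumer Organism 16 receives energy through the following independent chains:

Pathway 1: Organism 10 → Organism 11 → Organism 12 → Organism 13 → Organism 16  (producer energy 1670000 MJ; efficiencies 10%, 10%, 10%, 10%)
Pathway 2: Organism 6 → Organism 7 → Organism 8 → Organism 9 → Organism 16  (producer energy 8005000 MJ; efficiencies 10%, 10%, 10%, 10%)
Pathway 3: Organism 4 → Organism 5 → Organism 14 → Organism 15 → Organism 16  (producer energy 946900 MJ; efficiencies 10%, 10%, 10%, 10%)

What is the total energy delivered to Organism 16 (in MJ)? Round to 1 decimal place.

Pathway 1: 1670000 × 0.1 × 0.1 × 0.1 × 0.1 = 167 MJ
Pathway 2: 8005000 × 0.1 × 0.1 × 0.1 × 0.1 = 800.5 MJ
Pathway 3: 946900 × 0.1 × 0.1 × 0.1 × 0.1 = 94.69 MJ
Total at Organism 16: 167 + 800.5 + 94.69 = 1062.19 MJ

1062.2 MJ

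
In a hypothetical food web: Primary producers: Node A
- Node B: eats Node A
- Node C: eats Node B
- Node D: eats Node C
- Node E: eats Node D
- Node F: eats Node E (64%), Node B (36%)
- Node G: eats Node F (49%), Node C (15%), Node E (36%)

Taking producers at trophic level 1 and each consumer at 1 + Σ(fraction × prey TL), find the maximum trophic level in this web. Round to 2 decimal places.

Node B: 1 + 1 = 2
Node C: 1 + 2 = 3
Node D: 1 + 3 = 4
Node E: 1 + 4 = 5
Node F: 1 + (0.64×5 + 0.36×2) = 4.92
Node G: 1 + (0.49×4.92 + 0.15×3 + 0.36×5) = 5.6608

5.66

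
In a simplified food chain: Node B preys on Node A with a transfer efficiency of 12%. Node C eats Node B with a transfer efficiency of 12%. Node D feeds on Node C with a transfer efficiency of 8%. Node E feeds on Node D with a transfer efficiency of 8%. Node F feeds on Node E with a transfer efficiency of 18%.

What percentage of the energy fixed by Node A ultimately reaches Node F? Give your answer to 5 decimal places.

Product of link efficiencies: 0.12 × 0.12 × 0.08 × 0.08 × 0.18 = 0.0000165888
As a percentage: 0.0000165888 × 100 = 0.00166%

0.00166%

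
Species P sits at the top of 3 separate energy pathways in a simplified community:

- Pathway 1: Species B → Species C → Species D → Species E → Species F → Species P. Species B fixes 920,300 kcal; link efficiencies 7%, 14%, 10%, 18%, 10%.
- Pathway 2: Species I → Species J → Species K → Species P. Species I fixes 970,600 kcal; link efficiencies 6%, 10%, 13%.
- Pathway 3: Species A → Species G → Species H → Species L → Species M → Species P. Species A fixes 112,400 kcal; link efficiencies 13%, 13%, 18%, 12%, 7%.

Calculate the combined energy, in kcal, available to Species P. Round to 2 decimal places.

776.17 kcal

Pathway 1: 920300 × 0.07 × 0.14 × 0.1 × 0.18 × 0.1 = 16.234092 kcal
Pathway 2: 970600 × 0.06 × 0.1 × 0.13 = 757.068 kcal
Pathway 3: 112400 × 0.13 × 0.13 × 0.18 × 0.12 × 0.07 = 2.87213472 kcal
Total at Species P: 16.234092 + 757.068 + 2.87213472 = 776.17422672 kcal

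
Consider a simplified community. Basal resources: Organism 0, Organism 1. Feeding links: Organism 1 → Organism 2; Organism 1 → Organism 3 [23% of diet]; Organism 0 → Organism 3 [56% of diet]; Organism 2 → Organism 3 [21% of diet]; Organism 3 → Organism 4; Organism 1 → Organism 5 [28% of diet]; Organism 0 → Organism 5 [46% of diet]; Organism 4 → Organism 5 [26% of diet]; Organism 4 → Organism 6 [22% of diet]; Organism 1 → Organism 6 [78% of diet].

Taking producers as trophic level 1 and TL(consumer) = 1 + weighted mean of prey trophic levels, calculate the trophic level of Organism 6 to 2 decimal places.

Organism 2: 1 + 1 = 2
Organism 3: 1 + (0.23×1 + 0.56×1 + 0.21×2) = 2.21
Organism 4: 1 + 2.21 = 3.21
Organism 5: 1 + (0.28×1 + 0.46×1 + 0.26×3.21) = 2.5746
Organism 6: 1 + (0.22×3.21 + 0.78×1) = 2.4862

2.49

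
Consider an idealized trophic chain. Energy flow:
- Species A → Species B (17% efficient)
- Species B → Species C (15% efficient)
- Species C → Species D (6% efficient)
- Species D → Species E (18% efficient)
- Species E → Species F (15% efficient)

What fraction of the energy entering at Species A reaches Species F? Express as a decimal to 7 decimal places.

Product of link efficiencies: 0.17 × 0.15 × 0.06 × 0.18 × 0.15 = 0.00004131

0.0000413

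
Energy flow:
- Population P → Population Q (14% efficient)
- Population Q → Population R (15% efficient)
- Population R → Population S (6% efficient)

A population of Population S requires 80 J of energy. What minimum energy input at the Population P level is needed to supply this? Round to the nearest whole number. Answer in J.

63492 J

Cumulative transfer efficiency: 0.14 × 0.15 × 0.06 = 0.00126
Population P energy = 80 / 0.00126 = 63492 J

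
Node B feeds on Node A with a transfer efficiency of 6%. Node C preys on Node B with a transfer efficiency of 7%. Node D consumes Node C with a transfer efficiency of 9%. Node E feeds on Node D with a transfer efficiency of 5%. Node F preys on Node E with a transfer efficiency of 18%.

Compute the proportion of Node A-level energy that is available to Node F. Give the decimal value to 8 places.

Product of link efficiencies: 0.06 × 0.07 × 0.09 × 0.05 × 0.18 = 0.000003402

0.00000340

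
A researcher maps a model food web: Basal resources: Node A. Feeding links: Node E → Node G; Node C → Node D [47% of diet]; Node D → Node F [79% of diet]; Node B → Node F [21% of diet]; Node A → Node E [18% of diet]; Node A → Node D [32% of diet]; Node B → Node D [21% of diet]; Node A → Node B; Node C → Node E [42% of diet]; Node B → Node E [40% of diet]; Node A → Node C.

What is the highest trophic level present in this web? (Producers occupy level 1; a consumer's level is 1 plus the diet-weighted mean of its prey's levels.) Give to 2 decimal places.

Node B: 1 + 1 = 2
Node C: 1 + 1 = 2
Node D: 1 + (0.47×2 + 0.21×2 + 0.32×1) = 2.68
Node E: 1 + (0.42×2 + 0.4×2 + 0.18×1) = 2.82
Node F: 1 + (0.79×2.68 + 0.21×2) = 3.5372
Node G: 1 + 2.82 = 3.82

3.82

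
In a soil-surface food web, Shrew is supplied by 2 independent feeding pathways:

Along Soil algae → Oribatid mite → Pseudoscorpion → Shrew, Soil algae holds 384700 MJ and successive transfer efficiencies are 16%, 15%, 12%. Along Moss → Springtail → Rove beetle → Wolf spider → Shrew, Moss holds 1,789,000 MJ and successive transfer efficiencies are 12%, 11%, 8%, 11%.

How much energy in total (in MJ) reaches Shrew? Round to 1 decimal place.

Via Soil algae: 384700 × 0.16 × 0.15 × 0.12 = 1107.936 MJ
Via Moss: 1789000 × 0.12 × 0.11 × 0.08 × 0.11 = 207.81024 MJ
Total at Shrew: 1107.936 + 207.81024 = 1315.74624 MJ

1315.7 MJ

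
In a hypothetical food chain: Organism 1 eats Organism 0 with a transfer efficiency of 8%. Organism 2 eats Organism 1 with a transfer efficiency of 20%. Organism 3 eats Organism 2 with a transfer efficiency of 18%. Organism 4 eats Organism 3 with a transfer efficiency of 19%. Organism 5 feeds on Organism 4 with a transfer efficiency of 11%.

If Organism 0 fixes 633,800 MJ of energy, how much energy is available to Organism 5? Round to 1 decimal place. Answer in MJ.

Organism 1: 633800 × 0.08 = 50704 MJ
Organism 2: 50704 × 0.2 = 10140.8 MJ
Organism 3: 10140.8 × 0.18 = 1825.344 MJ
Organism 4: 1825.344 × 0.19 = 346.81536 MJ
Organism 5: 346.81536 × 0.11 = 38.1496896 MJ

38.1 MJ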